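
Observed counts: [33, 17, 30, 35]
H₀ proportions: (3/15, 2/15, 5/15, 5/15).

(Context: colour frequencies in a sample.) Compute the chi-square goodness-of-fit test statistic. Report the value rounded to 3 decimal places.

test statistic = 6.630

n = 115; E_i = n·p_i = [23.00, 15.33, 38.33, 38.33]
χ² = (33−23.00)²/23.00 + (17−15.33)²/15.33 + (30−38.33)²/38.33 + (35−38.33)²/38.33 = 6.6304
df = 3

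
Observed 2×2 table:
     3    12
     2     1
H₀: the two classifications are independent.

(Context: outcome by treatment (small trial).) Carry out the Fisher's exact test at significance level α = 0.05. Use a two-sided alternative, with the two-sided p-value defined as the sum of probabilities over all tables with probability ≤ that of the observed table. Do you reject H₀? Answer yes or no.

reject H₀: no

Margins: r₁=15, r₂=3, c₁=5, c₂=13, n=18
p_obs = C(15,3)·C(3,2)/C(18,5); sum pmf over tables with pmf ≤ p_obs
p-value (two-sided) = 0.17157
At α=0.05: p ≥ α → fail to reject H₀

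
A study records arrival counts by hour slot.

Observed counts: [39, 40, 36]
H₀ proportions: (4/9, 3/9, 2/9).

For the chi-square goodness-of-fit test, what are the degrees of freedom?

df = k − 1 = 3 − 1 = 2

degrees of freedom = 2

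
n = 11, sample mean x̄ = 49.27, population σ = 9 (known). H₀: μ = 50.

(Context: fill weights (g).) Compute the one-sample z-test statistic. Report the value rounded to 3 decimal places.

test statistic = -0.269

SE = σ/√n = 9/√11 = 2.7136
z = (x̄−μ₀)/SE = (49.27−50)/2.7136 = -0.2690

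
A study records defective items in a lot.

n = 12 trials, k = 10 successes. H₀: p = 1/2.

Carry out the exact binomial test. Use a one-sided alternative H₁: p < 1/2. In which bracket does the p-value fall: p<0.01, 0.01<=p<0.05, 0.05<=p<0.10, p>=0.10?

p-value bracket: p>=0.10

Exact binomial: n=12, k=10, p₀=1/2=0.5000
P(X≤10) from Σ C(n,i)·p₀^i·(1−p₀)^(n−i)
p-value (one-sided, H₁ less) = 0.99683
→ bracket: p>=0.10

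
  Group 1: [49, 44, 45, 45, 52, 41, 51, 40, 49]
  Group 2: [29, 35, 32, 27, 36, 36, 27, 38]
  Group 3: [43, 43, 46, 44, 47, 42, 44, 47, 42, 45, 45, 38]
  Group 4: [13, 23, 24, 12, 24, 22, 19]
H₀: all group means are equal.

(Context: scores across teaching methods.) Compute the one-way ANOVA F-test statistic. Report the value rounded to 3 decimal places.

test statistic = 76.016

Group means [46.22, 32.50, 43.83, 19.57], grand mean 37.194
SSB = Σnᵢ(x̄ᵢ−x̄)² = 3612.702; SSW = ΣΣ(x−x̄ᵢ)² = 506.937
MSB = 3612.702/3 = 1204.2341; MSW = 506.937/32 = 15.8418
F = MSB/MSW = 76.0164
df = (3, 32)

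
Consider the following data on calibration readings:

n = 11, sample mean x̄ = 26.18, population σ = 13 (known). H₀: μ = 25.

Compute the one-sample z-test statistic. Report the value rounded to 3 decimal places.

SE = σ/√n = 13/√11 = 3.9196
z = (x̄−μ₀)/SE = (26.18−25)/3.9196 = 0.3010

test statistic = 0.301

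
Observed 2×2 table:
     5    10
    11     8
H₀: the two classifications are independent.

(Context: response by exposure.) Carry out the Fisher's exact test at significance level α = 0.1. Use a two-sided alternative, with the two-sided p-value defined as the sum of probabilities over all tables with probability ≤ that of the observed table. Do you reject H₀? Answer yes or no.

Margins: r₁=15, r₂=19, c₁=16, c₂=18, n=34
p_obs = C(15,5)·C(19,11)/C(34,16); sum pmf over tables with pmf ≤ p_obs
p-value (two-sided) = 0.18539
At α=0.1: p ≥ α → fail to reject H₀

reject H₀: no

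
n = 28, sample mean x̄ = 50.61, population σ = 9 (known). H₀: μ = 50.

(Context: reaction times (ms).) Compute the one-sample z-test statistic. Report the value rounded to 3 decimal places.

SE = σ/√n = 9/√28 = 1.7008
z = (x̄−μ₀)/SE = (50.61−50)/1.7008 = 0.3586

test statistic = 0.359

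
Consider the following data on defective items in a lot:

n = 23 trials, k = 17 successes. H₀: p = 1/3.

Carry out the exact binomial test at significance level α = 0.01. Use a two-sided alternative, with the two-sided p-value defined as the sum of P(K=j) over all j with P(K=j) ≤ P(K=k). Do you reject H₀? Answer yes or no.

Exact binomial: n=23, k=17, p₀=1/3=0.3333
P(X=j) = C(n,j)·p₀^j·(1−p₀)^(n−j); p = Σ P(X=j) over j with P(X=j) ≤ P(X=17)
p-value (two-sided) = 0.00008
At α=0.01: p < α → reject H₀

reject H₀: yes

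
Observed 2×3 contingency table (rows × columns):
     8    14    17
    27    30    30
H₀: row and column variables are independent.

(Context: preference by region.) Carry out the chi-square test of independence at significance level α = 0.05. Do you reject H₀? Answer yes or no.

reject H₀: no

Row totals [39, 87], col totals [35, 44, 47], n=126
χ² = (8−10.83)²/10.83 + (14−13.62)²/13.62 + (17−14.55)²/14.55 + (27−24.17)²/24.17 + (30−30.38)²/30.38 + (30−32.45)²/32.45 = 1.6874
df = 2
p-value (upper-tail) = 0.43012
At α=0.05: p ≥ α → fail to reject H₀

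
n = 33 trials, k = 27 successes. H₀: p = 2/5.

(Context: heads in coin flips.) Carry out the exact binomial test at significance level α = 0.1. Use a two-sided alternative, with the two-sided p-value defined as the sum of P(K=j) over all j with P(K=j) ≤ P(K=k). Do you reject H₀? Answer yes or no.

Exact binomial: n=33, k=27, p₀=2/5=0.4000
P(X=j) = C(n,j)·p₀^j·(1−p₀)^(n−j); p = Σ P(X=j) over j with P(X=j) ≤ P(X=27)
p-value (two-sided) = 0.00000
At α=0.1: p < α → reject H₀

reject H₀: yes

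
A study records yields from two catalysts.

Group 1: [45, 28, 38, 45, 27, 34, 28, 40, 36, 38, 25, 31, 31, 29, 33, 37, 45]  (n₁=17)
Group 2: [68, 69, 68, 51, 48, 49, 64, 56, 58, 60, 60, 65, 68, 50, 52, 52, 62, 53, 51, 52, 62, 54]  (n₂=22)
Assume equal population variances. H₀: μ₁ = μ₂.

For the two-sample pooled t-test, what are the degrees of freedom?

degrees of freedom = 37

df = n₁ + n₂ − 2 = 17 + 22 − 2 = 37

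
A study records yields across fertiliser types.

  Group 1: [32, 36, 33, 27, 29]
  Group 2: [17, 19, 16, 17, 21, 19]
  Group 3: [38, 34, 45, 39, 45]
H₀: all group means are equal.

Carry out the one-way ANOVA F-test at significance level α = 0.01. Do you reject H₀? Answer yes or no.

Group means [31.40, 18.17, 40.20], grand mean 29.188
SSB = Σnᵢ(x̄ᵢ−x̄)² = 1359.604; SSW = ΣΣ(x−x̄ᵢ)² = 156.833
MSB = 1359.604/2 = 679.8021; MSW = 156.833/13 = 12.0641
F = MSB/MSW = 56.3492
df = (2, 13)
p-value (upper-tail) = 0.00000
At α=0.01: p < α → reject H₀

reject H₀: yes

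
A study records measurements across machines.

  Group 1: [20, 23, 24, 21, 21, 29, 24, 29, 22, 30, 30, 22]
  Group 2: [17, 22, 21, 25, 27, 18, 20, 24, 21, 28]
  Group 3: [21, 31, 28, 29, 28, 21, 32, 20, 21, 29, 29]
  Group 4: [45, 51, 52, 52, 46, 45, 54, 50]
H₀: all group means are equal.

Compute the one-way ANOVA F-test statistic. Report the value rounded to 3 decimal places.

test statistic = 87.541

Group means [24.58, 22.30, 26.27, 49.38], grand mean 29.317
SSB = Σnᵢ(x̄ᵢ−x̄)² = 4081.805; SSW = ΣΣ(x−x̄ᵢ)² = 575.073
MSB = 4081.805/3 = 1360.6015; MSW = 575.073/37 = 15.5425
F = MSB/MSW = 87.5406
df = (3, 37)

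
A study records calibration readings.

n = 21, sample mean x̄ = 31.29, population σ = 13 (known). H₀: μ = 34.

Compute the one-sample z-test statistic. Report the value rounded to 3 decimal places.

SE = σ/√n = 13/√21 = 2.8368
z = (x̄−μ₀)/SE = (31.29−34)/2.8368 = -0.9553

test statistic = -0.955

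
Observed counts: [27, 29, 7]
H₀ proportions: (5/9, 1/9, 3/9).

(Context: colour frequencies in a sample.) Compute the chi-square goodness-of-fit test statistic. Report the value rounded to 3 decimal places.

n = 63; E_i = n·p_i = [35.00, 7.00, 21.00]
χ² = (27−35.00)²/35.00 + (29−7.00)²/7.00 + (7−21.00)²/21.00 = 80.3048
df = 2

test statistic = 80.305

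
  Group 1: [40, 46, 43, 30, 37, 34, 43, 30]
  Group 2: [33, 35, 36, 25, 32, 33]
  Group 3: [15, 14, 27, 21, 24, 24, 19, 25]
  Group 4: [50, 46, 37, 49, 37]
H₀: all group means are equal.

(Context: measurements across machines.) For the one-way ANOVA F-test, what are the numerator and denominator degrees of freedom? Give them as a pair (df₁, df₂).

degrees of freedom = [3, 23]

k = 4 groups, N = 27 total
df = (k−1, N−k) = (4−1, 27−4) = (3, 23)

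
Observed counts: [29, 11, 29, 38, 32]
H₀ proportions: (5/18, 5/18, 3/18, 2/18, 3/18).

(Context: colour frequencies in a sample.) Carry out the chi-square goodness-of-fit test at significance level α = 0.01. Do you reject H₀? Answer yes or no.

reject H₀: yes

n = 139; E_i = n·p_i = [38.61, 38.61, 23.17, 15.44, 23.17]
χ² = (29−38.61)²/38.61 + (11−38.61)²/38.61 + (29−23.17)²/23.17 + (38−15.44)²/15.44 + (32−23.17)²/23.17 = 59.9151
df = 4
p-value (upper-tail) = 0.00000
At α=0.01: p < α → reject H₀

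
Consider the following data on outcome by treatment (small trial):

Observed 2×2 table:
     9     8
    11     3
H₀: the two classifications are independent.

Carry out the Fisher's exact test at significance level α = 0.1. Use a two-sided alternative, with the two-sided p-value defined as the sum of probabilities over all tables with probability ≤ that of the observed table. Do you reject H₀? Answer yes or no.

Margins: r₁=17, r₂=14, c₁=20, c₂=11, n=31
p_obs = C(17,9)·C(14,11)/C(31,20); sum pmf over tables with pmf ≤ p_obs
p-value (two-sided) = 0.25800
At α=0.1: p ≥ α → fail to reject H₀

reject H₀: no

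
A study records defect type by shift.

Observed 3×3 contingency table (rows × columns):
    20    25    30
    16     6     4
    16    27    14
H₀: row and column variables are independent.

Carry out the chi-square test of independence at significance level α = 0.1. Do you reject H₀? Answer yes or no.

Row totals [75, 26, 57], col totals [52, 58, 48], n=158
χ² = (20−24.68)²/24.68 + (25−27.53)²/27.53 + (30−22.78)²/22.78 + (16−8.56)²/8.56 + (6−9.54)²/9.54 + (4−7.90)²/7.90 + (16−18.76)²/18.76 + (27−20.92)²/20.92 + (14−17.32)²/17.32 = 15.9264
df = 4
p-value (upper-tail) = 0.00312
At α=0.1: p < α → reject H₀

reject H₀: yes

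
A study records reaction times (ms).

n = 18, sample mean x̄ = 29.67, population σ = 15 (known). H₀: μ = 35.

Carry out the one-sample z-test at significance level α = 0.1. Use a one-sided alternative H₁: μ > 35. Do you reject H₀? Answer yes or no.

reject H₀: no

SE = σ/√n = 15/√18 = 3.5355
z = (x̄−μ₀)/SE = (29.67−35)/3.5355 = -1.5076
p-value (one-sided, H₁ greater) = 0.93417
At α=0.1: p ≥ α → fail to reject H₀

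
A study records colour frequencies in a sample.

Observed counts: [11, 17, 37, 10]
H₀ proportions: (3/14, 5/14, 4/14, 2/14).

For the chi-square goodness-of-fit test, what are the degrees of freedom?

degrees of freedom = 3

df = k − 1 = 4 − 1 = 3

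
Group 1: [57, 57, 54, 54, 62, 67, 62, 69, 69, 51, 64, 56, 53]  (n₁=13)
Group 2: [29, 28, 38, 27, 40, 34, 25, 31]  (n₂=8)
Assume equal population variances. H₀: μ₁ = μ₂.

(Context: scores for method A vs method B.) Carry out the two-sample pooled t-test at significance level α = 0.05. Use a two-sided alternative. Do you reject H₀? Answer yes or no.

x̄₁=59.615, s₁=6.252, n₁=13
x̄₂=31.500, s₂=5.372, n₂=8
s_p² = [12·6.252² + 7·5.372²]/19 = 35.3198
SE = √(s_p²·(1/13+1/8)) = 2.6706
t = (59.615−31.500)/2.6706 = 10.5279
df = 19
p-value (two-sided) = 0.00000
At α=0.05: p < α → reject H₀

reject H₀: yes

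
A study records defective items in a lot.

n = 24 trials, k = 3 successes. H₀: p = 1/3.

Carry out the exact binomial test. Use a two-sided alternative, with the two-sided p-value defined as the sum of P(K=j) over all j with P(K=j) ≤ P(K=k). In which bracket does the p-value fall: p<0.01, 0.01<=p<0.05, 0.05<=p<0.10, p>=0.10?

p-value bracket: 0.01<=p<0.05

Exact binomial: n=24, k=3, p₀=1/3=0.3333
P(X=j) = C(n,j)·p₀^j·(1−p₀)^(n−j); p = Σ P(X=j) over j with P(X=j) ≤ P(X=3)
p-value (two-sided) = 0.03024
→ bracket: 0.01<=p<0.05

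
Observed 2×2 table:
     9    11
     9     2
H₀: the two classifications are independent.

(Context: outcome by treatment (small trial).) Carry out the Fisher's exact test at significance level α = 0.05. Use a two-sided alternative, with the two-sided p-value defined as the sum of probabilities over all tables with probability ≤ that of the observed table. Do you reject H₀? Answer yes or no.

Margins: r₁=20, r₂=11, c₁=18, c₂=13, n=31
p_obs = C(20,9)·C(11,9)/C(31,18); sum pmf over tables with pmf ≤ p_obs
p-value (two-sided) = 0.06564
At α=0.05: p ≥ α → fail to reject H₀

reject H₀: no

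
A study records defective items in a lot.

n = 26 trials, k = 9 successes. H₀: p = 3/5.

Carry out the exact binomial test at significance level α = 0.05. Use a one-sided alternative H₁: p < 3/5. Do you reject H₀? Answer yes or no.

Exact binomial: n=26, k=9, p₀=3/5=0.6000
P(X≤9) from Σ C(n,i)·p₀^i·(1−p₀)^(n−i)
p-value (one-sided, H₁ less) = 0.00786
At α=0.05: p < α → reject H₀

reject H₀: yes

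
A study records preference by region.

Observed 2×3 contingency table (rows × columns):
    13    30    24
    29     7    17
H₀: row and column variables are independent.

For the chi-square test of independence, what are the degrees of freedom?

df = (r−1)(c−1) = (2−1)·(3−1) = 2

degrees of freedom = 2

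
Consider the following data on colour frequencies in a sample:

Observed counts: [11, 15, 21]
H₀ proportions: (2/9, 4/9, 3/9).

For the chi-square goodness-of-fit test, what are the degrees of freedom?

degrees of freedom = 2

df = k − 1 = 3 − 1 = 2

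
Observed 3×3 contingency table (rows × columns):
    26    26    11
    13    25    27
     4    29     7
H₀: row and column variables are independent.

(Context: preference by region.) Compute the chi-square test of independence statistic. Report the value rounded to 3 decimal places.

Row totals [63, 65, 40], col totals [43, 80, 45], n=168
χ² = (26−16.12)²/16.12 + (26−30.00)²/30.00 + (11−16.88)²/16.88 + (13−16.64)²/16.64 + (25−30.95)²/30.95 + (27−17.41)²/17.41 + (4−10.24)²/10.24 + (29−19.05)²/19.05 + (7−10.71)²/10.71 = 26.1360
df = 4

test statistic = 26.136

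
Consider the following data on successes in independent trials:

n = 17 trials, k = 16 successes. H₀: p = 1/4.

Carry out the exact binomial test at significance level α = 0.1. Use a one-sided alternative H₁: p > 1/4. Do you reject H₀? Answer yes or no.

Exact binomial: n=17, k=16, p₀=1/4=0.2500
P(X≥16) from Σ C(n,i)·p₀^i·(1−p₀)^(n−i)
p-value (one-sided, H₁ greater) = 0.00000
At α=0.1: p < α → reject H₀

reject H₀: yes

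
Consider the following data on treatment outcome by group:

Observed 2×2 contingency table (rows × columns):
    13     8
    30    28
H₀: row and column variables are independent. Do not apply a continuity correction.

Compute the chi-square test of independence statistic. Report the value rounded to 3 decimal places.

Row totals [21, 58], col totals [43, 36], n=79
χ² = (13−11.43)²/11.43 + (8−9.57)²/9.57 + (30−31.57)²/31.57 + (28−26.43)²/26.43 = 0.6442
df = 1

test statistic = 0.644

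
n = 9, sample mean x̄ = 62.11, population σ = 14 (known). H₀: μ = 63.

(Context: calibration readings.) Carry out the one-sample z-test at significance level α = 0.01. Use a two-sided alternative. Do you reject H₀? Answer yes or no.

SE = σ/√n = 14/√9 = 4.6667
z = (x̄−μ₀)/SE = (62.11−63)/4.6667 = -0.1907
p-value (two-sided) = 0.84875
At α=0.01: p ≥ α → fail to reject H₀

reject H₀: no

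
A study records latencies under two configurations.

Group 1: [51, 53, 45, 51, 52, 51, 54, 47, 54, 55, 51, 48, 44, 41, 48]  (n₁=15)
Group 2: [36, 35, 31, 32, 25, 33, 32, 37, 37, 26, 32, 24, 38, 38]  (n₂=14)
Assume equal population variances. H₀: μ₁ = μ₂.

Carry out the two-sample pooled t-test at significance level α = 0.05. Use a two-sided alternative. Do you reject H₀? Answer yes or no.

reject H₀: yes

x̄₁=49.667, s₁=4.065, n₁=15
x̄₂=32.571, s₂=4.751, n₂=14
s_p² = [14·4.065² + 13·4.751²]/27 = 19.4356
SE = √(s_p²·(1/15+1/14)) = 1.6383
t = (49.667−32.571)/1.6383 = 10.4349
df = 27
p-value (two-sided) = 0.00000
At α=0.05: p < α → reject H₀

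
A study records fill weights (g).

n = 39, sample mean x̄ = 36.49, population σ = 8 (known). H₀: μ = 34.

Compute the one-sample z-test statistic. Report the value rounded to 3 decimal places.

SE = σ/√n = 8/√39 = 1.2810
z = (x̄−μ₀)/SE = (36.49−34)/1.2810 = 1.9438

test statistic = 1.944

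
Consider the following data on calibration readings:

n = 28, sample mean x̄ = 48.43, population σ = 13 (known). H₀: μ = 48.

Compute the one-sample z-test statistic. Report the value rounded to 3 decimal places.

SE = σ/√n = 13/√28 = 2.4568
z = (x̄−μ₀)/SE = (48.43−48)/2.4568 = 0.1750

test statistic = 0.175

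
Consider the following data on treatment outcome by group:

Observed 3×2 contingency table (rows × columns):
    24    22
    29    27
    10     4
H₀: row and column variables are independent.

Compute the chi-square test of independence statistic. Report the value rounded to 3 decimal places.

Row totals [46, 56, 14], col totals [63, 53], n=116
χ² = (24−24.98)²/24.98 + (22−21.02)²/21.02 + (29−30.41)²/30.41 + (27−25.59)²/25.59 + (10−7.60)²/7.60 + (4−6.40)²/6.40 = 1.8817
df = 2

test statistic = 1.882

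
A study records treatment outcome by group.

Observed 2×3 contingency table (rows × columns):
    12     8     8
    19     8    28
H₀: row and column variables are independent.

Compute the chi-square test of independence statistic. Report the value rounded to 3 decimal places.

Row totals [28, 55], col totals [31, 16, 36], n=83
χ² = (12−10.46)²/10.46 + (8−5.40)²/5.40 + (8−12.14)²/12.14 + (19−20.54)²/20.54 + (8−10.60)²/10.60 + (28−23.86)²/23.86 = 4.3712
df = 2

test statistic = 4.371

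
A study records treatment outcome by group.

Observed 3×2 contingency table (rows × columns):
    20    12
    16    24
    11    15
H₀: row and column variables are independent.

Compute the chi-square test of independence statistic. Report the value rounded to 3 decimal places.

Row totals [32, 40, 26], col totals [47, 51], n=98
χ² = (20−15.35)²/15.35 + (12−16.65)²/16.65 + (16−19.18)²/19.18 + (24−20.82)²/20.82 + (11−12.47)²/12.47 + (15−13.53)²/13.53 = 4.0589
df = 2

test statistic = 4.059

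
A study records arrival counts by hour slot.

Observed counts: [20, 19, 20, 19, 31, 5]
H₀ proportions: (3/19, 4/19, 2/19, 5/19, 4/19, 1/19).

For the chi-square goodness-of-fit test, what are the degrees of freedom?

df = k − 1 = 6 − 1 = 5

degrees of freedom = 5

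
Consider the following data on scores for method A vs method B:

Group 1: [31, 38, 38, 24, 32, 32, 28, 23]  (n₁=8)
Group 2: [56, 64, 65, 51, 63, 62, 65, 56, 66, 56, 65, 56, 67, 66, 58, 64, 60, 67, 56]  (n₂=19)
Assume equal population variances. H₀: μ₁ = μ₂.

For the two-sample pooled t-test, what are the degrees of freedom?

df = n₁ + n₂ − 2 = 8 + 19 − 2 = 25

degrees of freedom = 25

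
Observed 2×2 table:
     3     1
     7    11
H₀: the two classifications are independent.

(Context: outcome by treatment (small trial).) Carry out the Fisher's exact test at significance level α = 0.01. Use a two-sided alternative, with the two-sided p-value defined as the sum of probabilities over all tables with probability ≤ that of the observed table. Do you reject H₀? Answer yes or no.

reject H₀: no

Margins: r₁=4, r₂=18, c₁=10, c₂=12, n=22
p_obs = C(4,3)·C(18,7)/C(22,10); sum pmf over tables with pmf ≤ p_obs
p-value (two-sided) = 0.29323
At α=0.01: p ≥ α → fail to reject H₀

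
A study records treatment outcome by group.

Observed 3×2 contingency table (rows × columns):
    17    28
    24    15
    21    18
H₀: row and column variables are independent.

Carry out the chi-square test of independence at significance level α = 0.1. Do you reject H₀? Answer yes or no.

reject H₀: yes

Row totals [45, 39, 39], col totals [62, 61], n=123
χ² = (17−22.68)²/22.68 + (28−22.32)²/22.32 + (24−19.66)²/19.66 + (15−19.34)²/19.34 + (21−19.66)²/19.66 + (18−19.34)²/19.34 = 4.9888
df = 2
p-value (upper-tail) = 0.08255
At α=0.1: p < α → reject H₀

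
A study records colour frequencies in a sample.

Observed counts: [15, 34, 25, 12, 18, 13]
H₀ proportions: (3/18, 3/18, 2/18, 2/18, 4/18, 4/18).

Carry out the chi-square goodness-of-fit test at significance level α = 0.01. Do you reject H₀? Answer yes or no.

n = 117; E_i = n·p_i = [19.50, 19.50, 13.00, 13.00, 26.00, 26.00]
χ² = (15−19.50)²/19.50 + (34−19.50)²/19.50 + (25−13.00)²/13.00 + (12−13.00)²/13.00 + (18−26.00)²/26.00 + (13−26.00)²/26.00 = 31.9359
df = 5
p-value (upper-tail) = 0.00001
At α=0.01: p < α → reject H₀

reject H₀: yes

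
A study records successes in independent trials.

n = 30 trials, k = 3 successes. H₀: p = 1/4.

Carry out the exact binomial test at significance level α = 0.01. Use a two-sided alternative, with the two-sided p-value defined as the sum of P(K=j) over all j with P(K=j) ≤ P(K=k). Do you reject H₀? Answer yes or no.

Exact binomial: n=30, k=3, p₀=1/4=0.2500
P(X=j) = C(n,j)·p₀^j·(1−p₀)^(n−j); p = Σ P(X=j) over j with P(X=j) ≤ P(X=3)
p-value (two-sided) = 0.05904
At α=0.01: p ≥ α → fail to reject H₀

reject H₀: no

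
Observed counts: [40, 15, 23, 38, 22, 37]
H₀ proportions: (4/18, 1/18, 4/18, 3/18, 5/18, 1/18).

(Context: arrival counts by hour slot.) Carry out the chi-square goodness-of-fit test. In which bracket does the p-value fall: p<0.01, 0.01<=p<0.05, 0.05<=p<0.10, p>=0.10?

p-value bracket: p<0.01

n = 175; E_i = n·p_i = [38.89, 9.72, 38.89, 29.17, 48.61, 9.72]
χ² = (40−38.89)²/38.89 + (15−9.72)²/9.72 + (23−38.89)²/38.89 + (38−29.17)²/29.17 + (22−48.61)²/48.61 + (37−9.72)²/9.72 = 103.1651
df = 5
p-value (upper-tail) = 0.00000
→ bracket: p<0.01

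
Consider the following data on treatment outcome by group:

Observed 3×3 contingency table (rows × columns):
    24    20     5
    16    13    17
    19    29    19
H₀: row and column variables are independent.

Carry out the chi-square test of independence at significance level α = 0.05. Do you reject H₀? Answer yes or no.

Row totals [49, 46, 67], col totals [59, 62, 41], n=162
χ² = (24−17.85)²/17.85 + (20−18.75)²/18.75 + (5−12.40)²/12.40 + (16−16.75)²/16.75 + (13−17.60)²/17.60 + (17−11.64)²/11.64 + (19−24.40)²/24.40 + (29−25.64)²/25.64 + (19−16.96)²/16.96 = 12.2083
df = 4
p-value (upper-tail) = 0.01587
At α=0.05: p < α → reject H₀

reject H₀: yes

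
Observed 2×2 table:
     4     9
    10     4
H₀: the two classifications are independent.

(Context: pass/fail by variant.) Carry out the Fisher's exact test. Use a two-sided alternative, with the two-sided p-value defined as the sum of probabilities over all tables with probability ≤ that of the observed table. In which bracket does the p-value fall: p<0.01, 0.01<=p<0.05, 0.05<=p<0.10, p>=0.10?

Margins: r₁=13, r₂=14, c₁=14, c₂=13, n=27
p_obs = C(13,4)·C(14,10)/C(27,14); sum pmf over tables with pmf ≤ p_obs
p-value (two-sided) = 0.05698
→ bracket: 0.05<=p<0.10

p-value bracket: 0.05<=p<0.10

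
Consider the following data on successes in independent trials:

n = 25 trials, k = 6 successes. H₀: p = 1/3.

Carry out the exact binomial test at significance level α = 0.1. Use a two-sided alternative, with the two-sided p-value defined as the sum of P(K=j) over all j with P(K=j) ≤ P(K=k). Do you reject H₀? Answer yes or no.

Exact binomial: n=25, k=6, p₀=1/3=0.3333
P(X=j) = C(n,j)·p₀^j·(1−p₀)^(n−j); p = Σ P(X=j) over j with P(X=j) ≤ P(X=6)
p-value (two-sided) = 0.39952
At α=0.1: p ≥ α → fail to reject H₀

reject H₀: no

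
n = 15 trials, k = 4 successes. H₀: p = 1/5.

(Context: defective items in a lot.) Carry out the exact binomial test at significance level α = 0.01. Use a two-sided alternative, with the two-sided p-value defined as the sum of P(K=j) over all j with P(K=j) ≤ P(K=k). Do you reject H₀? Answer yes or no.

Exact binomial: n=15, k=4, p₀=1/5=0.2000
P(X=j) = C(n,j)·p₀^j·(1−p₀)^(n−j); p = Σ P(X=j) over j with P(X=j) ≤ P(X=4)
p-value (two-sided) = 0.51896
At α=0.01: p ≥ α → fail to reject H₀

reject H₀: no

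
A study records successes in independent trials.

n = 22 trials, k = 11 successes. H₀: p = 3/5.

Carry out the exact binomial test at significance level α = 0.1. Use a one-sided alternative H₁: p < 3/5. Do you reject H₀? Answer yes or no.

reject H₀: no

Exact binomial: n=22, k=11, p₀=3/5=0.6000
P(X≤11) from Σ C(n,i)·p₀^i·(1−p₀)^(n−i)
p-value (one-sided, H₁ less) = 0.22805
At α=0.1: p ≥ α → fail to reject H₀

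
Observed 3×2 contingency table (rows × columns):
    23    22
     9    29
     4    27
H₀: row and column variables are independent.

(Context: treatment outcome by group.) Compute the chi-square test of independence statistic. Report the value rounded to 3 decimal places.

test statistic = 14.046

Row totals [45, 38, 31], col totals [36, 78], n=114
χ² = (23−14.21)²/14.21 + (22−30.79)²/30.79 + (9−12.00)²/12.00 + (29−26.00)²/26.00 + (4−9.79)²/9.79 + (27−21.21)²/21.21 = 14.0459
df = 2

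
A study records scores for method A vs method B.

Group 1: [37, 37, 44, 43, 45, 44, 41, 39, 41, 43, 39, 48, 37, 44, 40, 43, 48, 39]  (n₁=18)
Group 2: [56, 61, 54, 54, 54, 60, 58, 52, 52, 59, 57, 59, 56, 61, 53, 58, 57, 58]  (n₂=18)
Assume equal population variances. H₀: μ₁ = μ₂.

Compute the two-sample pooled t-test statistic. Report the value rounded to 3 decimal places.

x̄₁=41.778, s₁=3.457, n₁=18
x̄₂=56.611, s₂=2.913, n₂=18
s_p² = [17·3.457² + 17·2.913²]/34 = 10.2173
SE = √(s_p²·(1/18+1/18)) = 1.0655
t = (41.778−56.611)/1.0655 = -13.9217
df = 34

test statistic = -13.922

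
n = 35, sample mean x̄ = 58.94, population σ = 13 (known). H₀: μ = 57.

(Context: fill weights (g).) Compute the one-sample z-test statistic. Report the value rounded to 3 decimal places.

test statistic = 0.883

SE = σ/√n = 13/√35 = 2.1974
z = (x̄−μ₀)/SE = (58.94−57)/2.1974 = 0.8829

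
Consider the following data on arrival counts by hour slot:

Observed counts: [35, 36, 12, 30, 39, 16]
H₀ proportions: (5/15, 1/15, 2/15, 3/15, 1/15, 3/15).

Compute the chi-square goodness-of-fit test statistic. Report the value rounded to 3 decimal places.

test statistic = 146.226

n = 168; E_i = n·p_i = [56.00, 11.20, 22.40, 33.60, 11.20, 33.60]
χ² = (35−56.00)²/56.00 + (36−11.20)²/11.20 + (12−22.40)²/22.40 + (30−33.60)²/33.60 + (39−11.20)²/11.20 + (16−33.60)²/33.60 = 146.2262
df = 5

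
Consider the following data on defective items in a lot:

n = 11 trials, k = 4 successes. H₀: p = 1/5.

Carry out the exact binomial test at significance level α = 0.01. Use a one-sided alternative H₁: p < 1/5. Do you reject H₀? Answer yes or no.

reject H₀: no

Exact binomial: n=11, k=4, p₀=1/5=0.2000
P(X≤4) from Σ C(n,i)·p₀^i·(1−p₀)^(n−i)
p-value (one-sided, H₁ less) = 0.94959
At α=0.01: p ≥ α → fail to reject H₀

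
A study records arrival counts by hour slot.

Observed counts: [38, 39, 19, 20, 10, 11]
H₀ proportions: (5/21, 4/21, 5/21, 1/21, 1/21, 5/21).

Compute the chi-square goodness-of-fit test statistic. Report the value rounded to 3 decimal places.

n = 137; E_i = n·p_i = [32.62, 26.10, 32.62, 6.52, 6.52, 32.62]
χ² = (38−32.62)²/32.62 + (39−26.10)²/26.10 + (19−32.62)²/32.62 + (20−6.52)²/6.52 + (10−6.52)²/6.52 + (11−32.62)²/32.62 = 56.9741
df = 5

test statistic = 56.974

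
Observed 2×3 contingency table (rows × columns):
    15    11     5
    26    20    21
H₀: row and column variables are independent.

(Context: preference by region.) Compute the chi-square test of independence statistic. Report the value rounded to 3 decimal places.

test statistic = 2.527

Row totals [31, 67], col totals [41, 31, 26], n=98
χ² = (15−12.97)²/12.97 + (11−9.81)²/9.81 + (5−8.22)²/8.22 + (26−28.03)²/28.03 + (20−21.19)²/21.19 + (21−17.78)²/17.78 = 2.5268
df = 2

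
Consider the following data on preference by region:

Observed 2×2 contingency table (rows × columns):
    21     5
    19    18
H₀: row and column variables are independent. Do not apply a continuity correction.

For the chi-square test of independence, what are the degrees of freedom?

df = (r−1)(c−1) = (2−1)·(2−1) = 1

degrees of freedom = 1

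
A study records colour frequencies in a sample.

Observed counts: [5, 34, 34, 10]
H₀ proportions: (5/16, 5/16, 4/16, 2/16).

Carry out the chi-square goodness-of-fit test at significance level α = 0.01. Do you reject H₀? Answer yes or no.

n = 83; E_i = n·p_i = [25.94, 25.94, 20.75, 10.38]
χ² = (5−25.94)²/25.94 + (34−25.94)²/25.94 + (34−20.75)²/20.75 + (10−10.38)²/10.38 = 27.8819
df = 3
p-value (upper-tail) = 0.00000
At α=0.01: p < α → reject H₀

reject H₀: yes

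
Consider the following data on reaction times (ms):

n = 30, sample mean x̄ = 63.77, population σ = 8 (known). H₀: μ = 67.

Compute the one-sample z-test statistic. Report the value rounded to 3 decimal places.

SE = σ/√n = 8/√30 = 1.4606
z = (x̄−μ₀)/SE = (63.77−67)/1.4606 = -2.2114

test statistic = -2.211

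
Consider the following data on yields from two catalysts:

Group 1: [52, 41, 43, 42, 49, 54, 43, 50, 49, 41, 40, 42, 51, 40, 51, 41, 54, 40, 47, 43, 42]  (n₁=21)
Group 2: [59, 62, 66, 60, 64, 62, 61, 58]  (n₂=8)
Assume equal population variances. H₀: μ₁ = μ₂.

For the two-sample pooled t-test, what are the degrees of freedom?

df = n₁ + n₂ − 2 = 21 + 8 − 2 = 27

degrees of freedom = 27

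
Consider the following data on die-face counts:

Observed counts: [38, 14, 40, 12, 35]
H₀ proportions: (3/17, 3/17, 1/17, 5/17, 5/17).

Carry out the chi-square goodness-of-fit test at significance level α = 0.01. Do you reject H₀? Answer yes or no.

n = 139; E_i = n·p_i = [24.53, 24.53, 8.18, 40.88, 40.88]
χ² = (38−24.53)²/24.53 + (14−24.53)²/24.53 + (40−8.18)²/8.18 + (12−40.88)²/40.88 + (35−40.88)²/40.88 = 157.0283
df = 4
p-value (upper-tail) = 0.00000
At α=0.01: p < α → reject H₀

reject H₀: yes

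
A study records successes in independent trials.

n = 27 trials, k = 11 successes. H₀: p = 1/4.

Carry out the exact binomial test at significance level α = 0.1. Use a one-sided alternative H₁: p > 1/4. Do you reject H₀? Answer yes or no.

Exact binomial: n=27, k=11, p₀=1/4=0.2500
P(X≥11) from Σ C(n,i)·p₀^i·(1−p₀)^(n−i)
p-value (one-sided, H₁ greater) = 0.05278
At α=0.1: p < α → reject H₀

reject H₀: yes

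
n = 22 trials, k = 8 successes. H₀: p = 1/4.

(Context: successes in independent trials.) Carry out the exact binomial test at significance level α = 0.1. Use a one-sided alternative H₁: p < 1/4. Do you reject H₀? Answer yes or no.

reject H₀: no

Exact binomial: n=22, k=8, p₀=1/4=0.2500
P(X≤8) from Σ C(n,i)·p₀^i·(1−p₀)^(n−i)
p-value (one-sided, H₁ less) = 0.92541
At α=0.1: p ≥ α → fail to reject H₀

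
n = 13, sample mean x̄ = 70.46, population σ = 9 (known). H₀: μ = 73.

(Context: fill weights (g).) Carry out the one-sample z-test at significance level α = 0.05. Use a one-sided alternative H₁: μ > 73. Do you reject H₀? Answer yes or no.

reject H₀: no

SE = σ/√n = 9/√13 = 2.4962
z = (x̄−μ₀)/SE = (70.46−73)/2.4962 = -1.0176
p-value (one-sided, H₁ greater) = 0.84556
At α=0.05: p ≥ α → fail to reject H₀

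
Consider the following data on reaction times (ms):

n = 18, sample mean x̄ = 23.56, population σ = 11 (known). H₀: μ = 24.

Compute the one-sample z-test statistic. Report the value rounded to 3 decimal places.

SE = σ/√n = 11/√18 = 2.5927
z = (x̄−μ₀)/SE = (23.56−24)/2.5927 = -0.1697

test statistic = -0.170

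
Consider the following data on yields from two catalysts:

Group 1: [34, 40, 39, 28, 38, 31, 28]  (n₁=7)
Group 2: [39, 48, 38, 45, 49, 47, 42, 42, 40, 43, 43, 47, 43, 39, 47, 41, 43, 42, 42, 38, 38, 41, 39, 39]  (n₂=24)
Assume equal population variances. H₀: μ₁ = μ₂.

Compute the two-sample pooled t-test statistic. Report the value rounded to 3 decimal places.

x̄₁=34.000, s₁=5.132, n₁=7
x̄₂=42.292, s₂=3.368, n₂=24
s_p² = [6·5.132² + 23·3.368²]/29 = 14.4468
SE = √(s_p²·(1/7+1/24)) = 1.6327
t = (34.000−42.292)/1.6327 = -5.0784
df = 29

test statistic = -5.078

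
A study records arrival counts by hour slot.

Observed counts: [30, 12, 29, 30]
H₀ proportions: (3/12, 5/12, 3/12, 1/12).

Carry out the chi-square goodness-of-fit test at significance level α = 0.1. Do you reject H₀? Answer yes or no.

n = 101; E_i = n·p_i = [25.25, 42.08, 25.25, 8.42]
χ² = (30−25.25)²/25.25 + (12−42.08)²/42.08 + (29−25.25)²/25.25 + (30−8.42)²/8.42 = 78.3030
df = 3
p-value (upper-tail) = 0.00000
At α=0.1: p < α → reject H₀

reject H₀: yes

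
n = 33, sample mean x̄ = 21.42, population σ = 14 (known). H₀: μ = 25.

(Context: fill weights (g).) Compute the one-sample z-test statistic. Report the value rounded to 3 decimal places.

test statistic = -1.469

SE = σ/√n = 14/√33 = 2.4371
z = (x̄−μ₀)/SE = (21.42−25)/2.4371 = -1.4690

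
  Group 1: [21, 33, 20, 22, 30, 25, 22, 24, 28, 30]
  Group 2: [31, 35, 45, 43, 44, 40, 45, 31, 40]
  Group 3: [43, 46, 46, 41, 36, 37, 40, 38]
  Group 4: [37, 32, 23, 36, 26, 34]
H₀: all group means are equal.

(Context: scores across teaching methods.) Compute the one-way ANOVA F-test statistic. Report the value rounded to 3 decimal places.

Group means [25.50, 39.33, 40.88, 31.33], grand mean 34.061
SSB = Σnᵢ(x̄ᵢ−x̄)² = 1399.170; SSW = ΣΣ(x−x̄ᵢ)² = 702.708
MSB = 1399.170/3 = 466.3902; MSW = 702.708/29 = 24.2313
F = MSB/MSW = 19.2474
df = (3, 29)

test statistic = 19.247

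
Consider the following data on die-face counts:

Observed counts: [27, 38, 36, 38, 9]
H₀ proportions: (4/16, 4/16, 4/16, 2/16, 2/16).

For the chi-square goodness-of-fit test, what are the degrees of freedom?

df = k − 1 = 5 − 1 = 4

degrees of freedom = 4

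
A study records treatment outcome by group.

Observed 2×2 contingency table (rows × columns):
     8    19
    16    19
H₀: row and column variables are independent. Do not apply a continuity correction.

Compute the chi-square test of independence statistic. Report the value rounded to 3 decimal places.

Row totals [27, 35], col totals [24, 38], n=62
χ² = (8−10.45)²/10.45 + (19−16.55)²/16.55 + (16−13.55)²/13.55 + (19−21.45)²/21.45 = 1.6621
df = 1

test statistic = 1.662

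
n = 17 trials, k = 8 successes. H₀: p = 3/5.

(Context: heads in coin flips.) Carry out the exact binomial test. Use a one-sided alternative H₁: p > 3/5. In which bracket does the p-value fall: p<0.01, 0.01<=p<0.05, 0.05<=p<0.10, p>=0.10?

p-value bracket: p>=0.10

Exact binomial: n=17, k=8, p₀=3/5=0.6000
P(X≥8) from Σ C(n,i)·p₀^i·(1−p₀)^(n−i)
p-value (one-sided, H₁ greater) = 0.90810
→ bracket: p>=0.10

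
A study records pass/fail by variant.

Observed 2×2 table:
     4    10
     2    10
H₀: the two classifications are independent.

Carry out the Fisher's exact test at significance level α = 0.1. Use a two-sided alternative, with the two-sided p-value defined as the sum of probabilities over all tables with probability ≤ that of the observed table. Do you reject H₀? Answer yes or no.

Margins: r₁=14, r₂=12, c₁=6, c₂=20, n=26
p_obs = C(14,4)·C(12,2)/C(26,6); sum pmf over tables with pmf ≤ p_obs
p-value (two-sided) = 0.65217
At α=0.1: p ≥ α → fail to reject H₀

reject H₀: no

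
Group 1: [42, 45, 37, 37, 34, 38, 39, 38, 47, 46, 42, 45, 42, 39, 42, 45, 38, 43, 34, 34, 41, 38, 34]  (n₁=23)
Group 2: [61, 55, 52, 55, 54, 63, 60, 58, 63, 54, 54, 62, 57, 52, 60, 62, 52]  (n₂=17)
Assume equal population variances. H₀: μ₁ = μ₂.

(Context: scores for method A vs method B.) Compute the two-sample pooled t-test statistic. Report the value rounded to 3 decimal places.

x̄₁=40.000, s₁=4.079, n₁=23
x̄₂=57.294, s₂=4.074, n₂=17
s_p² = [22·4.079² + 16·4.074²]/38 = 16.6192
SE = √(s_p²·(1/23+1/17)) = 1.3039
t = (40.000−57.294)/1.3039 = -13.2633
df = 38

test statistic = -13.263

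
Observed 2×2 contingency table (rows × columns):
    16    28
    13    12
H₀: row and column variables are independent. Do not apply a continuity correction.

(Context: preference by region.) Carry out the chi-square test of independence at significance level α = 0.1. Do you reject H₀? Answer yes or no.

Row totals [44, 25], col totals [29, 40], n=69
χ² = (16−18.49)²/18.49 + (28−25.51)²/25.51 + (13−10.51)²/10.51 + (12−14.49)²/14.49 = 1.5998
df = 1
p-value (upper-tail) = 0.20594
At α=0.1: p ≥ α → fail to reject H₀

reject H₀: no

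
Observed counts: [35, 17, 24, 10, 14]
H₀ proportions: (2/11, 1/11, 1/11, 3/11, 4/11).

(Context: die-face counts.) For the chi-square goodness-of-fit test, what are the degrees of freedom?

degrees of freedom = 4

df = k − 1 = 5 − 1 = 4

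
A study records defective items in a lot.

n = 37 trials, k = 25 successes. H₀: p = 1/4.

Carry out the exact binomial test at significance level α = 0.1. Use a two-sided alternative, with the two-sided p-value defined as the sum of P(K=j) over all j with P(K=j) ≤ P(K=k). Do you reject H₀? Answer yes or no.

reject H₀: yes

Exact binomial: n=37, k=25, p₀=1/4=0.2500
P(X=j) = C(n,j)·p₀^j·(1−p₀)^(n−j); p = Σ P(X=j) over j with P(X=j) ≤ P(X=25)
p-value (two-sided) = 0.00000
At α=0.1: p < α → reject H₀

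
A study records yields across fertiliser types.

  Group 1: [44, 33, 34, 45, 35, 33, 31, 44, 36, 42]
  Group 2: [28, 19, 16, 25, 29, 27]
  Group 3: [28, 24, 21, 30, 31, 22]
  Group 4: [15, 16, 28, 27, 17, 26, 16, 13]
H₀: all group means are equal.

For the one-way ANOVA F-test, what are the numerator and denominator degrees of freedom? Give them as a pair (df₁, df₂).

degrees of freedom = [3, 26]

k = 4 groups, N = 30 total
df = (k−1, N−k) = (4−1, 30−4) = (3, 26)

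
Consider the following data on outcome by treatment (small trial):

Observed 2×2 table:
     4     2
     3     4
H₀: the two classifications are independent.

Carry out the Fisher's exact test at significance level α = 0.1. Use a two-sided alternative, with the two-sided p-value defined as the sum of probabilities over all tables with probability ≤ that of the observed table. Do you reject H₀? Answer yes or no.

reject H₀: no

Margins: r₁=6, r₂=7, c₁=7, c₂=6, n=13
p_obs = C(6,4)·C(7,3)/C(13,7); sum pmf over tables with pmf ≤ p_obs
p-value (two-sided) = 0.59207
At α=0.1: p ≥ α → fail to reject H₀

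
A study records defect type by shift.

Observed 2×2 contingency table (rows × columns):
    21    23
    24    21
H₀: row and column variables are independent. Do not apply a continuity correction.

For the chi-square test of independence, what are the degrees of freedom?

degrees of freedom = 1

df = (r−1)(c−1) = (2−1)·(2−1) = 1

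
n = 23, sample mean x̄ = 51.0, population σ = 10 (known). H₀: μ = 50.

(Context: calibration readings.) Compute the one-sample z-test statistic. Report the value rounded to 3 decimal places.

test statistic = 0.480

SE = σ/√n = 10/√23 = 2.0851
z = (x̄−μ₀)/SE = (51.0−50)/2.0851 = 0.4796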